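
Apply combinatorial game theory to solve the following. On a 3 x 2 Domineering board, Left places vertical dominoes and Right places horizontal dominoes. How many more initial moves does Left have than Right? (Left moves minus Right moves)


Board is 3 x 2 (rows x cols).
Left (vertical) placements: (rows-1) * cols = 2 * 2 = 4
Right (horizontal) placements: rows * (cols-1) = 3 * 1 = 3
Advantage = Left - Right = 4 - 3 = 1

1


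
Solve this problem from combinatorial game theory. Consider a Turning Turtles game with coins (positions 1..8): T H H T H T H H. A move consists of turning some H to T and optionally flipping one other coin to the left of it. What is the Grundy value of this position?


Coins: T H H T H T H H
Key fact: a single head at position k behaves exactly like a Nim heap of size k (turning it to T and optionally flipping a coin at j < k corresponds to moving the heap from k to j, or to 0), and heads combine as a disjunctive sum (two heads at the same place would cancel, matching j XOR j = 0). So the Nim-value is the XOR of the 1-indexed positions of the heads.
Face-up positions (1-indexed): [2, 3, 5, 7, 8]
XOR 0 with 2: 0 XOR 2 = 2
XOR 2 with 3: 2 XOR 3 = 1
XOR 1 with 5: 1 XOR 5 = 4
XOR 4 with 7: 4 XOR 7 = 3
XOR 3 with 8: 3 XOR 8 = 11
Nim-value = 11

11


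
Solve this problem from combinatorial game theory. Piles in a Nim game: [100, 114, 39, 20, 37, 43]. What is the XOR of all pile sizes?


We need the XOR (exclusive or) of all pile sizes.
After XOR-ing pile 1 (size 100): 0 XOR 100 = 100
After XOR-ing pile 2 (size 114): 100 XOR 114 = 22
After XOR-ing pile 3 (size 39): 22 XOR 39 = 49
After XOR-ing pile 4 (size 20): 49 XOR 20 = 37
After XOR-ing pile 5 (size 37): 37 XOR 37 = 0
After XOR-ing pile 6 (size 43): 0 XOR 43 = 43
The Nim-value of this position is 43.

43


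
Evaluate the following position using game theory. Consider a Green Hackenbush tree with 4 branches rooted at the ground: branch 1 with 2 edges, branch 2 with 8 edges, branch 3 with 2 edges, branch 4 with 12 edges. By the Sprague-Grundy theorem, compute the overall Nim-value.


The tree has 4 branches from the ground vertex.
In Green Hackenbush, the Nim-value of a simple path of length k is k.
Branch 1: length 2, Nim-value = 2
Branch 2: length 8, Nim-value = 8
Branch 3: length 2, Nim-value = 2
Branch 4: length 12, Nim-value = 12
Total Nim-value = XOR of all branch values:
0 XOR 2 = 2
2 XOR 8 = 10
10 XOR 2 = 8
8 XOR 12 = 4
Nim-value of the tree = 4

4


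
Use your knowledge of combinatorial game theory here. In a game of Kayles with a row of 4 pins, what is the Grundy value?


Kayles: a move removes 1 or 2 adjacent pins from a contiguous row.
Removing pins from a row of k leaves two independent rows (a, b) with a + b = k - 1 (one pin) or a + b = k - 2 (two pins); an end removal gives a = 0.
By Sprague-Grundy, G(k) = mex{ G(a) XOR G(b) } over all these splits. G(0) = 0.
G(1): splits (0,0):0^0=0 -> mex({0}) = 1
G(2): splits (0,1):0^1=1 (0,0):0^0=0 -> mex({0, 1}) = 2
G(3): splits (0,2):0^2=2 (1,1):1^1=0 (0,1):0^1=1 -> mex({0, 1, 2}) = 3
G(4): splits (0,3):0^3=3 (1,2):1^2=3 (0,2):0^2=2 (1,1):1^1=0 -> mex({0, 2, 3}) = 1
Therefore G(4) = 1.

1


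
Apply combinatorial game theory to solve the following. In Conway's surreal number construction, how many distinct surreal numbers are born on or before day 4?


Day 0: {|} = 0 is born. Count = 1.
Day n: the number of surreal numbers born by day n is 2^(n+1) - 1.
By day 0: 2^1 - 1 = 1
By day 1: 2^2 - 1 = 3
By day 2: 2^3 - 1 = 7
By day 3: 2^4 - 1 = 15
By day 4: 2^5 - 1 = 31
By day 4: 31 surreal numbers.

31


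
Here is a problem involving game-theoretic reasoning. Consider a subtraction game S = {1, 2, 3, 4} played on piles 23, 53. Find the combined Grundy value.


Subtraction set: {1, 2, 3, 4}
For this subtraction set, G(n) = n mod 5 (period = max + 1 = 5).
Pile 1 (size 23): G(23) = 23 mod 5 = 3
Pile 2 (size 53): G(53) = 53 mod 5 = 3
Total Grundy value = XOR of all: 3 XOR 3 = 0

0


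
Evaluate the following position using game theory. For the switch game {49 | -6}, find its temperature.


The game is {49 | -6}, a switch {a | b} with numbers a > b.
Cooling {a | b} by t gives {a - t | b + t}, which stops being hot when a - t = b + t, i.e. at t = (a - b)/2. So the temperature of a switch is (a - b)/2.
Temperature = (Left option - Right option) / 2
= (49 - (-6)) / 2
= 55 / 2
= 55/2

55/2


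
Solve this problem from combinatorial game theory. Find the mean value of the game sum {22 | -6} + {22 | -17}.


G1 = {22 | -6}, G2 = {22 | -17}
Each is a switch {a | b} with numbers a > b; its mean value is (a + b)/2, and mean value is additive over game sums: m(G1 + G2) = m(G1) + m(G2).
Mean of G1 = (22 + (-6))/2 = 16/2 = 8
Mean of G2 = (22 + (-17))/2 = 5/2 = 5/2
Mean of G1 + G2 = 8 + 5/2 = 21/2

21/2


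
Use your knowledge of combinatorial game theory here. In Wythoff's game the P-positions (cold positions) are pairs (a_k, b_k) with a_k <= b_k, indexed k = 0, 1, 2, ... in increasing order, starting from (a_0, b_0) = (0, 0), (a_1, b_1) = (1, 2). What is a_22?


By Wythoff's theorem, a_k = floor(k * phi) and b_k = floor(k * phi^2) = a_k + k, where phi = (1 + sqrt(5))/2 is the golden ratio.
phi = (1 + sqrt(5))/2 = 1.618034
k = 22
k * phi = 22 * 1.618034 = 35.596748
a_22 = floor(k * phi) = 35

35


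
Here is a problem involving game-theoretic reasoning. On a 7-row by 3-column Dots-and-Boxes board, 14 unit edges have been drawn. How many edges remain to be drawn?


Grid: 7 x 3 boxes, i.e. 8 rows and 4 columns of dots.
Horizontal edges: (rows + 1) * cols = 8 * 3 = 24
Vertical edges: rows * (cols + 1) = 7 * 4 = 28
Total edges: 24 + 28 = 52
Edges drawn: 14
Remaining: 52 - 14 = 38

38


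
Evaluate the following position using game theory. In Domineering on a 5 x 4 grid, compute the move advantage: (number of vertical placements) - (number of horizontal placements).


Board is 5 x 4 (rows x cols).
Left (vertical) placements: (rows-1) * cols = 4 * 4 = 16
Right (horizontal) placements: rows * (cols-1) = 5 * 3 = 15
Advantage = Left - Right = 16 - 15 = 1

1


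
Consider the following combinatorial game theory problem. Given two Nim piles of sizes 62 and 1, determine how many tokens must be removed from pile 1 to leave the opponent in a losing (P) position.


Piles: 62 and 1
Current XOR: 62 XOR 1 = 63 (non-zero, so this is an N-position).
To make the XOR zero, we need to find a move that balances the piles.
For pile 1 (size 62): target = 62 XOR 63 = 1
We reduce pile 1 from 62 to 1.
Tokens removed: 62 - 1 = 61
Verification: 1 XOR 1 = 0

61


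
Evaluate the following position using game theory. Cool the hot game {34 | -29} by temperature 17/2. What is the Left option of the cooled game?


Original game: {34 | -29} (a switch {a | b} with a > b).
Cooling by t (for t below the temperature (a - b)/2 = 63/2) taxes each move by t: {a | b} cooled by t is {a - t | b + t}.
Cooling amount: t = 17/2
Cooled Left option: 34 - 17/2 = 51/2
Cooled Right option: -29 + 17/2 = -41/2
Cooled game: {51/2 | -41/2}
Left option = 51/2

51/2


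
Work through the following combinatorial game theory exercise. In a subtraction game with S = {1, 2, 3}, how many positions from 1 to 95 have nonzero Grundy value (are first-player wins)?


Subtraction set S = {1, 2, 3}, so G(n) = n mod 4.
G(n) = 0 when n is a multiple of 4.
Multiples of 4 in [1, 95]: 23
N-positions (nonzero Grundy) = 95 - 23 = 72

72


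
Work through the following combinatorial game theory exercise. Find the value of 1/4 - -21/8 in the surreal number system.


x = 1/4, y = -21/8
Converting to common denominator: 8
x = 2/8, y = -21/8
x - y = 1/4 - -21/8 = 23/8

23/8


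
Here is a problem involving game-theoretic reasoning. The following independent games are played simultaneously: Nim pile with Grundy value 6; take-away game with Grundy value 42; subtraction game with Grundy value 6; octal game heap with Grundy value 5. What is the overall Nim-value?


By the Sprague-Grundy theorem, the Grundy value of a sum of games is the XOR of individual Grundy values.
Nim pile: Grundy value = 6. Running XOR: 0 XOR 6 = 6
take-away game: Grundy value = 42. Running XOR: 6 XOR 42 = 44
subtraction game: Grundy value = 6. Running XOR: 44 XOR 6 = 42
octal game heap: Grundy value = 5. Running XOR: 42 XOR 5 = 47
The combined Grundy value is 47.

47


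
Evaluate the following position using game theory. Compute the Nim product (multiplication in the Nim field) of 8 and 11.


Nim multiplication is bilinear over XOR: (u XOR v) * w = (u*w) XOR (v*w).
So we split each operand into its bit components and XOR the pairwise Nim products.
8 = 8 (as XOR of powers of 2).
11 = 1 + 2 + 8 (as XOR of powers of 2).
Using the standard Nim-product table on single bits:
  2*2 = 3,   2*4 = 8,   2*8 = 12,
  4*4 = 6,   4*8 = 11,  8*8 = 13,
and  1*x = x (identity), k*l = l*k (commutative).
Pairwise Nim products:
  8 * 1 = 8
  8 * 2 = 12
  8 * 8 = 13
XOR them: 8 XOR 12 XOR 13 = 9.
Result: 8 * 11 = 9 (in Nim).

9


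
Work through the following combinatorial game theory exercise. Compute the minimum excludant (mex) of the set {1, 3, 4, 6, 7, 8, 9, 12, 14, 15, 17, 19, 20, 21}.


Set = {1, 3, 4, 6, 7, 8, 9, 12, 14, 15, 17, 19, 20, 21}
0 is NOT in the set. This is the mex.
mex = 0

0


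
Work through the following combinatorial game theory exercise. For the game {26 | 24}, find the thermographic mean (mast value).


Game = {26 | 24}, a switch {a | b} with numbers a > b.
Its thermograph has left wall a - t and right wall b + t, which meet at t = (a - b)/2, where both equal (a + b)/2. So the mast (mean value) is at (a + b)/2.
Mean = (26 + (24))/2 = 50/2 = 25

25


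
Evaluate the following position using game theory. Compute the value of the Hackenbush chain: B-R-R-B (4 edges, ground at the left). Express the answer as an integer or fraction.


Edges (from ground): B-R-R-B
By Berlekamp's sign-expansion rule, a Blue-Red Hackenbush stalk has the value of the surreal number whose sign sequence is the edge sequence with B -> + and R -> -.
Sign sequence: +--+
Trace the sign expansion in the surreal number tree, starting from 0:
Edge 1: B (sign +) -> bounds (0, +inf), value = 1
Edge 2: R (sign -) -> bounds (0, 1), value = 1/2
Edge 3: R (sign -) -> bounds (0, 1/2), value = 1/4
Edge 4: B (sign +) -> bounds (1/4, 1/2), value = 3/8
Game value = 3/8

3/8


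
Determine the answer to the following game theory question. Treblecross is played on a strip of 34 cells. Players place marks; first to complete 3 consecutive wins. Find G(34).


Treblecross: place X on empty cells; 3-in-a-row wins.
Playing within two cells of an existing X lets the opponent win at once, so sensible play treats the cells i-2..i+2 around each X as dead. The player left with no safe cell loses, so this is a normal-play take-away game on strips of safe cells.
Placing X at cell i (0-indexed) of a strip of k safe cells leaves independent strips of sizes max(0, i-2) and max(0, k-i-3). Hence G(k) = mex{ G(max(0,i-2)) XOR G(max(0,k-i-3)) : 0 <= i < k }, with G(0) = 0.
G(1): splits (0,0):0^0=0 -> mex({0}) = 1
G(2): splits (0,0):0^0=0 -> mex({0}) = 1
G(3): splits (0,0):0^0=0 -> mex({0}) = 1
G(4): splits (0,1):0^1=1 (0,0):0^0=0 -> mex({0, 1}) = 2
G(5): splits (0,2):0^1=1 (0,1):0^1=1 (0,0):0^0=0 -> mex({0, 1}) = 2
G(6) = mex({1}) = 0
G(7) = mex({0, 1, 2}) = 3
G(8) = mex({0, 1, 2}) = 3
G(9) = mex({0, 2}) = 1
G(10) = mex({0, 2, 3}) = 1
G(11) = mex({0, 3}) = 1
G(12) = mex({1, 3}) = 0
G(13) = mex({0, 1, 2, 3}) = 4
G(14) = mex({0, 1, 2}) = 3
G(15) = mex({0, 1, 2}) = 3
G(16) = mex({0, 1, 2, 4}) = 3
G(17) = mex({0, 1, 3, 4}) = 2
G(18) = mex({0, 1, 3, 4}) = 2
G(19) = mex({0, 1, 3, 5}) = 2
G(20) = mex({0, 1, 2, 3, 5}) = 4
G(21) = mex({0, 1, 2, 3, 5}) = 4
G(22) = mex({1, 2, 6}) = 0
G(23) = mex({0, 1, 2, 3, 4, 6}) = 5
G(24) = mex({0, 1, 2, 3, 4}) = 5
G(25) = mex({0, 1, 3, 4, 7}) = 2
G(26) = mex({0, 1, 3, 4, 5, 7}) = 2
G(27) = mex({0, 1, 3, 5}) = 2
G(28) = mex({0, 1, 2, 5}) = 3
G(29) = mex({0, 1, 2, 4, 5, 6}) = 3
G(30) = mex({1, 2, 4, 6}) = 0
G(31) = mex({0, 1, 2, 3, 4, 6}) = 5
G(32) = mex({1, 2, 3, 4, 7}) = 0
G(33) = mex({0, 3, 7}) = 1
G(34) = mex({0, 2, 3, 5, 7}) = 1
Therefore G(34) = 1.

1


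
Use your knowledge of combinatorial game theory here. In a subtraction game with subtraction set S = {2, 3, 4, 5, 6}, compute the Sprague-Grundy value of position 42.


The subtraction set is S = {2, 3, 4, 5, 6}.
G(k) = mex{ G(k - s) : s in S, s <= k }. We compute iteratively: G(0) = 0.
G(1) = mex({}) = 0
G(2) = mex({0}) = 1
G(3) = mex({0}) = 1
G(4) = mex({0, 1}) = 2
G(5) = mex({0, 1}) = 2
G(6) = mex({0, 1, 2}) = 3
G(7) = mex({0, 1, 2}) = 3
G(8) = mex({1, 2, 3}) = 0
G(9) = mex({1, 2, 3}) = 0
G(10) = mex({0, 2, 3}) = 1
G(11) = mex({0, 2, 3}) = 1
G(12) = mex({0, 1, 3}) = 2
G(13) = mex({0, 1, 3}) = 2
Observe that G(8)..G(13) = 0, 0, 1, 1, 2, 2 repeats G(0)..G(5) = 0, 0, 1, 1, 2, 2.
For k >= max(S) = 6, G(k) is determined by the previous 6 values G(k-6)..G(k-1); a window of 6 consecutive values has recurred shifted by 8, so by induction G(k + 8) = G(k) for all k >= 0: the sequence is periodic from the start with period 8.
One period: G(0..7) = 0, 0, 1, 1, 2, 2, 3, 3.
42 mod 8 = 2, so G(42) = G(2) = 1.

1


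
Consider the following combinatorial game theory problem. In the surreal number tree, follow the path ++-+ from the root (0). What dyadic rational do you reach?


Sign expansion: ++-+
Rule: track bounds (lo, hi), initially (-inf, +inf). On '+', the current value becomes lo and we move to the simplest number in (value, hi): value + 1 if hi = +inf, otherwise the midpoint (value + hi)/2. On '-', the current value becomes hi and we move to value - 1 if lo = -inf, otherwise the midpoint (lo + value)/2.
Start at 0.
Step 1: sign = +, move right. Bounds: (0, +inf). Value = 1
Step 2: sign = +, move right. Bounds: (1, +inf). Value = 2
Step 3: sign = -, move left. Bounds: (1, 2). Value = 3/2
Step 4: sign = +, move right. Bounds: (3/2, 2). Value = 7/4
The surreal number with sign expansion ++-+ is 7/4.

7/4


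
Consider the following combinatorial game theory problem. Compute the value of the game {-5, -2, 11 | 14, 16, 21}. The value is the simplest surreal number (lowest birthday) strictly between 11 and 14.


Left options: {-5, -2, 11}, max = 11
Right options: {14, 16, 21}, min = 14
All options are numbers and max(Left) < min(Right), so by the simplicity theorem the value is the simplest (earliest-born) number strictly between 11 and 14.
Integers 12 through 13 all lie strictly between 11 and 14.
Among integers, the simplest (lowest birthday = smallest |n|; 0 is born on day 0, +-n on day n) is 12.
No non-integer in the interval can be simpler: if x is a non-integer in the interval, then floor(x) or ceil(x) also lies in the interval (the interval contains an integer), and both are proper prefixes of x's sign expansion, i.e. born earlier. So the game value is 12.
Game value = 12

12


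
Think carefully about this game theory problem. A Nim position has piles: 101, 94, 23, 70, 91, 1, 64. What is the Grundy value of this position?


We need the XOR (exclusive or) of all pile sizes.
After XOR-ing pile 1 (size 101): 0 XOR 101 = 101
After XOR-ing pile 2 (size 94): 101 XOR 94 = 59
After XOR-ing pile 3 (size 23): 59 XOR 23 = 44
After XOR-ing pile 4 (size 70): 44 XOR 70 = 106
After XOR-ing pile 5 (size 91): 106 XOR 91 = 49
After XOR-ing pile 6 (size 1): 49 XOR 1 = 48
After XOR-ing pile 7 (size 64): 48 XOR 64 = 112
The Nim-value of this position is 112.

112


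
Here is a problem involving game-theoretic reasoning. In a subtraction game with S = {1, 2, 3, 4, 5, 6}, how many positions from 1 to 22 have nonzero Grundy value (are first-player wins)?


Subtraction set S = {1, 2, 3, 4, 5, 6}, so G(n) = n mod 7.
G(n) = 0 when n is a multiple of 7.
Multiples of 7 in [1, 22]: 3
N-positions (nonzero Grundy) = 22 - 3 = 19

19


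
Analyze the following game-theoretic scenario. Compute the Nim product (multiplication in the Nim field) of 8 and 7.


Nim multiplication is bilinear over XOR: (u XOR v) * w = (u*w) XOR (v*w).
So we split each operand into its bit components and XOR the pairwise Nim products.
8 = 8 (as XOR of powers of 2).
7 = 1 + 2 + 4 (as XOR of powers of 2).
Using the standard Nim-product table on single bits:
  2*2 = 3,   2*4 = 8,   2*8 = 12,
  4*4 = 6,   4*8 = 11,  8*8 = 13,
and  1*x = x (identity), k*l = l*k (commutative).
Pairwise Nim products:
  8 * 1 = 8
  8 * 2 = 12
  8 * 4 = 11
XOR them: 8 XOR 12 XOR 11 = 15.
Result: 8 * 7 = 15 (in Nim).

15


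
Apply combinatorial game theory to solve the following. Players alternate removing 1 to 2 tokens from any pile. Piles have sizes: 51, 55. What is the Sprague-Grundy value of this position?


Subtraction set: {1, 2}
For this subtraction set, G(n) = n mod 3 (period = max + 1 = 3).
Pile 1 (size 51): G(51) = 51 mod 3 = 0
Pile 2 (size 55): G(55) = 55 mod 3 = 1
Total Grundy value = XOR of all: 0 XOR 1 = 1

1


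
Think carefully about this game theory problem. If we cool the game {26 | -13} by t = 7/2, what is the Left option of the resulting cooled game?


Original game: {26 | -13} (a switch {a | b} with a > b).
Cooling by t (for t below the temperature (a - b)/2 = 39/2) taxes each move by t: {a | b} cooled by t is {a - t | b + t}.
Cooling amount: t = 7/2
Cooled Left option: 26 - 7/2 = 45/2
Cooled Right option: -13 + 7/2 = -19/2
Cooled game: {45/2 | -19/2}
Left option = 45/2

45/2


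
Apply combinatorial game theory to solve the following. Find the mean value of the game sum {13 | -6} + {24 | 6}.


G1 = {13 | -6}, G2 = {24 | 6}
Each is a switch {a | b} with numbers a > b; its mean value is (a + b)/2, and mean value is additive over game sums: m(G1 + G2) = m(G1) + m(G2).
Mean of G1 = (13 + (-6))/2 = 7/2 = 7/2
Mean of G2 = (24 + (6))/2 = 30/2 = 15
Mean of G1 + G2 = 7/2 + 15 = 37/2

37/2


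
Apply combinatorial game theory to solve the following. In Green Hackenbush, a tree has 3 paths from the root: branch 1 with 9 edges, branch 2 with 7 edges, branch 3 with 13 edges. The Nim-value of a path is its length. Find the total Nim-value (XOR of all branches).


The tree has 3 branches from the ground vertex.
In Green Hackenbush, the Nim-value of a simple path of length k is k.
Branch 1: length 9, Nim-value = 9
Branch 2: length 7, Nim-value = 7
Branch 3: length 13, Nim-value = 13
Total Nim-value = XOR of all branch values:
0 XOR 9 = 9
9 XOR 7 = 14
14 XOR 13 = 3
Nim-value of the tree = 3

3


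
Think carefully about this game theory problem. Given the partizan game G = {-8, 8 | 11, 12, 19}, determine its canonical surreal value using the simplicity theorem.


Left options: {-8, 8}, max = 8
Right options: {11, 12, 19}, min = 11
All options are numbers and max(Left) < min(Right), so by the simplicity theorem the value is the simplest (earliest-born) number strictly between 8 and 11.
Integers 9 through 10 all lie strictly between 8 and 11.
Among integers, the simplest (lowest birthday = smallest |n|; 0 is born on day 0, +-n on day n) is 9.
No non-integer in the interval can be simpler: if x is a non-integer in the interval, then floor(x) or ceil(x) also lies in the interval (the interval contains an integer), and both are proper prefixes of x's sign expansion, i.e. born earlier. So the game value is 9.
Game value = 9

9


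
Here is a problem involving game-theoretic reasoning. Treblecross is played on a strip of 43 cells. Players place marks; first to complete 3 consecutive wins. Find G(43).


Treblecross: place X on empty cells; 3-in-a-row wins.
Playing within two cells of an existing X lets the opponent win at once, so sensible play treats the cells i-2..i+2 around each X as dead. The player left with no safe cell loses, so this is a normal-play take-away game on strips of safe cells.
Placing X at cell i (0-indexed) of a strip of k safe cells leaves independent strips of sizes max(0, i-2) and max(0, k-i-3). Hence G(k) = mex{ G(max(0,i-2)) XOR G(max(0,k-i-3)) : 0 <= i < k }, with G(0) = 0.
G(1): splits (0,0):0^0=0 -> mex({0}) = 1
G(2): splits (0,0):0^0=0 -> mex({0}) = 1
G(3): splits (0,0):0^0=0 -> mex({0}) = 1
G(4): splits (0,1):0^1=1 (0,0):0^0=0 -> mex({0, 1}) = 2
G(5): splits (0,2):0^1=1 (0,1):0^1=1 (0,0):0^0=0 -> mex({0, 1}) = 2
G(6) = mex({1}) = 0
G(7) = mex({0, 1, 2}) = 3
G(8) = mex({0, 1, 2}) = 3
G(9) = mex({0, 2}) = 1
G(10) = mex({0, 2, 3}) = 1
G(11) = mex({0, 3}) = 1
G(12) = mex({1, 3}) = 0
G(13) = mex({0, 1, 2, 3}) = 4
G(14) = mex({0, 1, 2}) = 3
G(15) = mex({0, 1, 2}) = 3
G(16) = mex({0, 1, 2, 4}) = 3
G(17) = mex({0, 1, 3, 4}) = 2
G(18) = mex({0, 1, 3, 4}) = 2
G(19) = mex({0, 1, 3, 5}) = 2
G(20) = mex({0, 1, 2, 3, 5}) = 4
G(21) = mex({0, 1, 2, 3, 5}) = 4
G(22) = mex({1, 2, 6}) = 0
G(23) = mex({0, 1, 2, 3, 4, 6}) = 5
G(24) = mex({0, 1, 2, 3, 4}) = 5
G(25) = mex({0, 1, 3, 4, 7}) = 2
G(26) = mex({0, 1, 3, 4, 5, 7}) = 2
G(27) = mex({0, 1, 3, 5}) = 2
G(28) = mex({0, 1, 2, 5}) = 3
G(29) = mex({0, 1, 2, 4, 5, 6}) = 3
G(30) = mex({1, 2, 4, 6}) = 0
G(31) = mex({0, 1, 2, 3, 4, 6}) = 5
G(32) = mex({1, 2, 3, 4, 7}) = 0
G(33) = mex({0, 3, 7}) = 1
G(34) = mex({0, 2, 3, 5, 7}) = 1
G(35) = mex({0, 2, 3, 5, 6}) = 1
G(36) = mex({0, 1, 2, 5, 6}) = 3
G(37) = mex({0, 1, 2, 4, 5, 6}) = 3
G(38) = mex({0, 1, 2, 4}) = 3
G(39) = mex({0, 1, 2, 3, 4, 7}) = 5
G(40) = mex({0, 1, 2, 3, 4, 5, 7}) = 6
G(41) = mex({0, 1, 2, 3, 5, 7}) = 4
G(42) = mex({0, 1, 2, 3, 5, 6, 7}) = 4
G(43) = mex({0, 2, 3, 5, 6}) = 1
Therefore G(43) = 1.

1


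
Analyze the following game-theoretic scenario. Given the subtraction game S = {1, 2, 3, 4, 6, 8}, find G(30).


The subtraction set is S = {1, 2, 3, 4, 6, 8}.
G(k) = mex{ G(k - s) : s in S, s <= k }. We compute iteratively: G(0) = 0.
G(1) = mex({0}) = 1
G(2) = mex({0, 1}) = 2
G(3) = mex({0, 1, 2}) = 3
G(4) = mex({0, 1, 2, 3}) = 4
G(5) = mex({1, 2, 3, 4}) = 0
G(6) = mex({0, 2, 3, 4}) = 1
G(7) = mex({0, 1, 3, 4}) = 2
G(8) = mex({0, 1, 2, 4}) = 3
G(9) = mex({0, 1, 2, 3}) = 4
G(10) = mex({1, 2, 3, 4}) = 0
G(11) = mex({0, 2, 3, 4}) = 1
G(12) = mex({0, 1, 3, 4}) = 2
Observe that G(5)..G(12) = 0, 1, 2, 3, 4, 0, 1, 2 repeats G(0)..G(7) = 0, 1, 2, 3, 4, 0, 1, 2.
For k >= max(S) = 8, G(k) is determined by the previous 8 values G(k-8)..G(k-1); a window of 8 consecutive values has recurred shifted by 5, so by induction G(k + 5) = G(k) for all k >= 0: the sequence is periodic from the start with period 5.
One period: G(0..4) = 0, 1, 2, 3, 4.
30 mod 5 = 0, so G(30) = G(0) = 0.

0


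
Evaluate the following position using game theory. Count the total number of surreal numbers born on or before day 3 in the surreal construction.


Day 0: {|} = 0 is born. Count = 1.
Day n: the number of surreal numbers born by day n is 2^(n+1) - 1.
By day 0: 2^1 - 1 = 1
By day 1: 2^2 - 1 = 3
By day 2: 2^3 - 1 = 7
By day 3: 2^4 - 1 = 15
By day 3: 15 surreal numbers.

15


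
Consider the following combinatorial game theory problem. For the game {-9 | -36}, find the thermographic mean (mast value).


Game = {-9 | -36}, a switch {a | b} with numbers a > b.
Its thermograph has left wall a - t and right wall b + t, which meet at t = (a - b)/2, where both equal (a + b)/2. So the mast (mean value) is at (a + b)/2.
Mean = (-9 + (-36))/2 = -45/2 = -45/2

-45/2


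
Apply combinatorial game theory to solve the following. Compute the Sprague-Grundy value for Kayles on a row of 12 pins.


Kayles: a move removes 1 or 2 adjacent pins from a contiguous row.
Removing pins from a row of k leaves two independent rows (a, b) with a + b = k - 1 (one pin) or a + b = k - 2 (two pins); an end removal gives a = 0.
By Sprague-Grundy, G(k) = mex{ G(a) XOR G(b) } over all these splits. G(0) = 0.
G(1): splits (0,0):0^0=0 -> mex({0}) = 1
G(2): splits (0,1):0^1=1 (0,0):0^0=0 -> mex({0, 1}) = 2
G(3): splits (0,2):0^2=2 (1,1):1^1=0 (0,1):0^1=1 -> mex({0, 1, 2}) = 3
G(4): splits (0,3):0^3=3 (1,2):1^2=3 (0,2):0^2=2 (1,1):1^1=0 -> mex({0, 2, 3}) = 1
G(5): splits (0,4):0^1=1 (1,3):1^3=2 (2,2):2^2=0 (0,3):0^3=3 (1,2):1^2=3 -> mex({0, 1, 2, 3}) = 4
G(6) = mex({0, 1, 2, 4}) = 3
G(7) = mex({0, 1, 3, 4, 5}) = 2
G(8) = mex({0, 2, 3, 5, 6}) = 1
G(9) = mex({0, 1, 2, 3, 6, 7}) = 4
G(10) = mex({0, 1, 3, 4, 5, 7}) = 2
G(11) = mex({0, 1, 2, 3, 4, 5}) = 6
G(12) = mex({0, 1, 2, 3, 5, 6, 7}) = 4
Therefore G(12) = 4.

4


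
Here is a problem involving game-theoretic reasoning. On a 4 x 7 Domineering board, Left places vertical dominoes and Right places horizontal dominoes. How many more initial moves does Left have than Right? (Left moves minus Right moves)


Board is 4 x 7 (rows x cols).
Left (vertical) placements: (rows-1) * cols = 3 * 7 = 21
Right (horizontal) placements: rows * (cols-1) = 4 * 6 = 24
Advantage = Left - Right = 21 - 24 = -3

-3


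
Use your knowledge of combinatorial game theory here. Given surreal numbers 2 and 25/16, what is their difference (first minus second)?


x = 2, y = 25/16
Converting to common denominator: 16
x = 32/16, y = 25/16
x - y = 2 - 25/16 = 7/16

7/16


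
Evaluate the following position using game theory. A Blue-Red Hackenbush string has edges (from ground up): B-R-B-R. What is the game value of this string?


Edges (from ground): B-R-B-R
By Berlekamp's sign-expansion rule, a Blue-Red Hackenbush stalk has the value of the surreal number whose sign sequence is the edge sequence with B -> + and R -> -.
Sign sequence: +-+-
Trace the sign expansion in the surreal number tree, starting from 0:
Edge 1: B (sign +) -> bounds (0, +inf), value = 1
Edge 2: R (sign -) -> bounds (0, 1), value = 1/2
Edge 3: B (sign +) -> bounds (1/2, 1), value = 3/4
Edge 4: R (sign -) -> bounds (1/2, 3/4), value = 5/8
Game value = 5/8

5/8


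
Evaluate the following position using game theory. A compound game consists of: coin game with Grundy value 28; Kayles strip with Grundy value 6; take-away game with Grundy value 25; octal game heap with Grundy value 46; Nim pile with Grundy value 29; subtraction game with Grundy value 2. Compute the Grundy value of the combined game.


By the Sprague-Grundy theorem, the Grundy value of a sum of games is the XOR of individual Grundy values.
coin game: Grundy value = 28. Running XOR: 0 XOR 28 = 28
Kayles strip: Grundy value = 6. Running XOR: 28 XOR 6 = 26
take-away game: Grundy value = 25. Running XOR: 26 XOR 25 = 3
octal game heap: Grundy value = 46. Running XOR: 3 XOR 46 = 45
Nim pile: Grundy value = 29. Running XOR: 45 XOR 29 = 48
subtraction game: Grundy value = 2. Running XOR: 48 XOR 2 = 50
The combined Grundy value is 50.

50


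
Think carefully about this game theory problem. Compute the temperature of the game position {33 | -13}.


The game is {33 | -13}, a switch {a | b} with numbers a > b.
Cooling {a | b} by t gives {a - t | b + t}, which stops being hot when a - t = b + t, i.e. at t = (a - b)/2. So the temperature of a switch is (a - b)/2.
Temperature = (Left option - Right option) / 2
= (33 - (-13)) / 2
= 46 / 2
= 23

23


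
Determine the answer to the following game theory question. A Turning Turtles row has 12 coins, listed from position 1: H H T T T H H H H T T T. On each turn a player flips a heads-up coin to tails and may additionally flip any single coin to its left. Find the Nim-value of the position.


Coins: H H T T T H H H H T T T
Key fact: a single head at position k behaves exactly like a Nim heap of size k (turning it to T and optionally flipping a coin at j < k corresponds to moving the heap from k to j, or to 0), and heads combine as a disjunctive sum (two heads at the same place would cancel, matching j XOR j = 0). So the Nim-value is the XOR of the 1-indexed positions of the heads.
Face-up positions (1-indexed): [1, 2, 6, 7, 8, 9]
XOR 0 with 1: 0 XOR 1 = 1
XOR 1 with 2: 1 XOR 2 = 3
XOR 3 with 6: 3 XOR 6 = 5
XOR 5 with 7: 5 XOR 7 = 2
XOR 2 with 8: 2 XOR 8 = 10
XOR 10 with 9: 10 XOR 9 = 3
Nim-value = 3

3


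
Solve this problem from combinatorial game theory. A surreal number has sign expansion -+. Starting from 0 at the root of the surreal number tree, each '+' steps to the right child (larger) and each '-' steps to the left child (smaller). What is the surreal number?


Sign expansion: -+
Rule: track bounds (lo, hi), initially (-inf, +inf). On '+', the current value becomes lo and we move to the simplest number in (value, hi): value + 1 if hi = +inf, otherwise the midpoint (value + hi)/2. On '-', the current value becomes hi and we move to value - 1 if lo = -inf, otherwise the midpoint (lo + value)/2.
Start at 0.
Step 1: sign = -, move left. Bounds: (-inf, 0). Value = -1
Step 2: sign = +, move right. Bounds: (-1, 0). Value = -1/2
The surreal number with sign expansion -+ is -1/2.

-1/2


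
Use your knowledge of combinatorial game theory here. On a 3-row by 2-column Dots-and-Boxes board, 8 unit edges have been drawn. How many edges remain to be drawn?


Grid: 3 x 2 boxes, i.e. 4 rows and 3 columns of dots.
Horizontal edges: (rows + 1) * cols = 4 * 2 = 8
Vertical edges: rows * (cols + 1) = 3 * 3 = 9
Total edges: 8 + 9 = 17
Edges drawn: 8
Remaining: 17 - 8 = 9

9


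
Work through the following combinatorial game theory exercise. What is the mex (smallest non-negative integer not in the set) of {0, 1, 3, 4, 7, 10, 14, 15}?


Set = {0, 1, 3, 4, 7, 10, 14, 15}
0 is in the set.
1 is in the set.
2 is NOT in the set. This is the mex.
mex = 2

2


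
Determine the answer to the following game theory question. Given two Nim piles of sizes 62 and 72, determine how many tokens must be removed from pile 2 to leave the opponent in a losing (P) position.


Piles: 62 and 72
Current XOR: 62 XOR 72 = 118 (non-zero, so this is an N-position).
To make the XOR zero, we need to find a move that balances the piles.
For pile 2 (size 72): target = 72 XOR 118 = 62
We reduce pile 2 from 72 to 62.
Tokens removed: 72 - 62 = 10
Verification: 62 XOR 62 = 0

10


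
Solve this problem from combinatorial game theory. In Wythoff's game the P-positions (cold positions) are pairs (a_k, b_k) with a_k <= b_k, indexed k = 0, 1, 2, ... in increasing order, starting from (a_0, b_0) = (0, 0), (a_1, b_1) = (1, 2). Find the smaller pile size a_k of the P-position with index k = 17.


By Wythoff's theorem, a_k = floor(k * phi) and b_k = floor(k * phi^2) = a_k + k, where phi = (1 + sqrt(5))/2 is the golden ratio.
phi = (1 + sqrt(5))/2 = 1.618034
k = 17
k * phi = 17 * 1.618034 = 27.506578
a_17 = floor(k * phi) = 27

27


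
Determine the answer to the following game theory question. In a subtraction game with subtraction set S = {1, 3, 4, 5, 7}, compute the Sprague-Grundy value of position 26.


The subtraction set is S = {1, 3, 4, 5, 7}.
G(k) = mex{ G(k - s) : s in S, s <= k }. We compute iteratively: G(0) = 0.
G(1) = mex({0}) = 1
G(2) = mex({1}) = 0
G(3) = mex({0}) = 1
G(4) = mex({0, 1}) = 2
G(5) = mex({0, 1, 2}) = 3
G(6) = mex({0, 1, 3}) = 2
G(7) = mex({0, 1, 2}) = 3
G(8) = mex({1, 2, 3}) = 0
G(9) = mex({0, 2, 3}) = 1
G(10) = mex({1, 2, 3}) = 0
G(11) = mex({0, 2, 3}) = 1
G(12) = mex({0, 1, 3}) = 2
G(13) = mex({0, 1, 2}) = 3
G(14) = mex({0, 1, 3}) = 2
Observe that G(8)..G(14) = 0, 1, 0, 1, 2, 3, 2 repeats G(0)..G(6) = 0, 1, 0, 1, 2, 3, 2.
For k >= max(S) = 7, G(k) is determined by the previous 7 values G(k-7)..G(k-1); a window of 7 consecutive values has recurred shifted by 8, so by induction G(k + 8) = G(k) for all k >= 0: the sequence is periodic from the start with period 8.
One period: G(0..7) = 0, 1, 0, 1, 2, 3, 2, 3.
26 mod 8 = 2, so G(26) = G(2) = 0.

0


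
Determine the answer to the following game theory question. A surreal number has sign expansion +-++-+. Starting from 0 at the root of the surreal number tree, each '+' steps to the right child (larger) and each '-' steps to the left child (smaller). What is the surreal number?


Sign expansion: +-++-+
Rule: track bounds (lo, hi), initially (-inf, +inf). On '+', the current value becomes lo and we move to the simplest number in (value, hi): value + 1 if hi = +inf, otherwise the midpoint (value + hi)/2. On '-', the current value becomes hi and we move to value - 1 if lo = -inf, otherwise the midpoint (lo + value)/2.
Start at 0.
Step 1: sign = +, move right. Bounds: (0, +inf). Value = 1
Step 2: sign = -, move left. Bounds: (0, 1). Value = 1/2
Step 3: sign = +, move right. Bounds: (1/2, 1). Value = 3/4
Step 4: sign = +, move right. Bounds: (3/4, 1). Value = 7/8
Step 5: sign = -, move left. Bounds: (3/4, 7/8). Value = 13/16
Step 6: sign = +, move right. Bounds: (13/16, 7/8). Value = 27/32
The surreal number with sign expansion +-++-+ is 27/32.

27/32


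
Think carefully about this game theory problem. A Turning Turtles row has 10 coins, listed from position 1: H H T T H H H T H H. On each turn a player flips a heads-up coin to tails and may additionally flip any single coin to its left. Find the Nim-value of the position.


Coins: H H T T H H H T H H
Key fact: a single head at position k behaves exactly like a Nim heap of size k (turning it to T and optionally flipping a coin at j < k corresponds to moving the heap from k to j, or to 0), and heads combine as a disjunctive sum (two heads at the same place would cancel, matching j XOR j = 0). So the Nim-value is the XOR of the 1-indexed positions of the heads.
Face-up positions (1-indexed): [1, 2, 5, 6, 7, 9, 10]
XOR 0 with 1: 0 XOR 1 = 1
XOR 1 with 2: 1 XOR 2 = 3
XOR 3 with 5: 3 XOR 5 = 6
XOR 6 with 6: 6 XOR 6 = 0
XOR 0 with 7: 0 XOR 7 = 7
XOR 7 with 9: 7 XOR 9 = 14
XOR 14 with 10: 14 XOR 10 = 4
Nim-value = 4

4


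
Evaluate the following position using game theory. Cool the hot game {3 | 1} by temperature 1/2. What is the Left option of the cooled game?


Original game: {3 | 1} (a switch {a | b} with a > b).
Cooling by t (for t below the temperature (a - b)/2 = 1) taxes each move by t: {a | b} cooled by t is {a - t | b + t}.
Cooling amount: t = 1/2
Cooled Left option: 3 - 1/2 = 5/2
Cooled Right option: 1 + 1/2 = 3/2
Cooled game: {5/2 | 3/2}
Left option = 5/2

5/2


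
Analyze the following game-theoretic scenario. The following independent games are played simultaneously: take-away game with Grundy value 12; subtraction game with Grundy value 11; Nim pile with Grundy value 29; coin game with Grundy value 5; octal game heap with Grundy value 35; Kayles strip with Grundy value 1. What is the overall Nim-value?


By the Sprague-Grundy theorem, the Grundy value of a sum of games is the XOR of individual Grundy values.
take-away game: Grundy value = 12. Running XOR: 0 XOR 12 = 12
subtraction game: Grundy value = 11. Running XOR: 12 XOR 11 = 7
Nim pile: Grundy value = 29. Running XOR: 7 XOR 29 = 26
coin game: Grundy value = 5. Running XOR: 26 XOR 5 = 31
octal game heap: Grundy value = 35. Running XOR: 31 XOR 35 = 60
Kayles strip: Grundy value = 1. Running XOR: 60 XOR 1 = 61
The combined Grundy value is 61.

61


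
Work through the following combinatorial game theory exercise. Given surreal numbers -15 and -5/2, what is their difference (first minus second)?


x = -15, y = -5/2
Converting to common denominator: 2
x = -30/2, y = -5/2
x - y = -15 - -5/2 = -25/2

-25/2


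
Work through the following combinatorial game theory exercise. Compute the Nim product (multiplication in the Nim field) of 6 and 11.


Nim multiplication is bilinear over XOR: (u XOR v) * w = (u*w) XOR (v*w).
So we split each operand into its bit components and XOR the pairwise Nim products.
6 = 2 + 4 (as XOR of powers of 2).
11 = 1 + 2 + 8 (as XOR of powers of 2).
Using the standard Nim-product table on single bits:
  2*2 = 3,   2*4 = 8,   2*8 = 12,
  4*4 = 6,   4*8 = 11,  8*8 = 13,
and  1*x = x (identity), k*l = l*k (commutative).
Pairwise Nim products:
  2 * 1 = 2
  2 * 2 = 3
  2 * 8 = 12
  4 * 1 = 4
  4 * 2 = 8
  4 * 8 = 11
XOR them: 2 XOR 3 XOR 12 XOR 4 XOR 8 XOR 11 = 10.
Result: 6 * 11 = 10 (in Nim).

10


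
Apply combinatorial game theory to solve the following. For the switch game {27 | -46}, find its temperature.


The game is {27 | -46}, a switch {a | b} with numbers a > b.
Cooling {a | b} by t gives {a - t | b + t}, which stops being hot when a - t = b + t, i.e. at t = (a - b)/2. So the temperature of a switch is (a - b)/2.
Temperature = (Left option - Right option) / 2
= (27 - (-46)) / 2
= 73 / 2
= 73/2

73/2


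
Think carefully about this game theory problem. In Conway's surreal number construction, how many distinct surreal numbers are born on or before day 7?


Day 0: {|} = 0 is born. Count = 1.
Day n: the number of surreal numbers born by day n is 2^(n+1) - 1.
By day 0: 2^1 - 1 = 1
By day 1: 2^2 - 1 = 3
By day 2: 2^3 - 1 = 7
By day 3: 2^4 - 1 = 15
By day 4: 2^5 - 1 = 31
By day 5: 2^6 - 1 = 63
By day 6: 2^7 - 1 = 127
By day 7: 2^8 - 1 = 255
By day 7: 255 surreal numbers.

255


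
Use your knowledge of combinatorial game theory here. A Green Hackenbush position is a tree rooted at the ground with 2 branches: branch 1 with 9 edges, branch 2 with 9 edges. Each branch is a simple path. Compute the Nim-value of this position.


The tree has 2 branches from the ground vertex.
In Green Hackenbush, the Nim-value of a simple path of length k is k.
Branch 1: length 9, Nim-value = 9
Branch 2: length 9, Nim-value = 9
Total Nim-value = XOR of all branch values:
0 XOR 9 = 9
9 XOR 9 = 0
Nim-value of the tree = 0

0


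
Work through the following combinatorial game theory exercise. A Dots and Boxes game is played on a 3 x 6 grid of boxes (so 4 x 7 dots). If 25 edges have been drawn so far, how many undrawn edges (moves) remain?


Grid: 3 x 6 boxes, i.e. 4 rows and 7 columns of dots.
Horizontal edges: (rows + 1) * cols = 4 * 6 = 24
Vertical edges: rows * (cols + 1) = 3 * 7 = 21
Total edges: 24 + 21 = 45
Edges drawn: 25
Remaining: 45 - 25 = 20

20


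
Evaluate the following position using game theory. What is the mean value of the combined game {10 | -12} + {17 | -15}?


G1 = {10 | -12}, G2 = {17 | -15}
Each is a switch {a | b} with numbers a > b; its mean value is (a + b)/2, and mean value is additive over game sums: m(G1 + G2) = m(G1) + m(G2).
Mean of G1 = (10 + (-12))/2 = -2/2 = -1
Mean of G2 = (17 + (-15))/2 = 2/2 = 1
Mean of G1 + G2 = -1 + 1 = 0

0


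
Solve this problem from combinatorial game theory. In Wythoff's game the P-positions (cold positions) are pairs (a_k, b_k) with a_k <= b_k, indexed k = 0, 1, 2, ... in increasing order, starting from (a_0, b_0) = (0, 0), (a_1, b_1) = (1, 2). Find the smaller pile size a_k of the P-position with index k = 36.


By Wythoff's theorem, a_k = floor(k * phi) and b_k = floor(k * phi^2) = a_k + k, where phi = (1 + sqrt(5))/2 is the golden ratio.
phi = (1 + sqrt(5))/2 = 1.618034
k = 36
k * phi = 36 * 1.618034 = 58.249224
a_36 = floor(k * phi) = 58

58


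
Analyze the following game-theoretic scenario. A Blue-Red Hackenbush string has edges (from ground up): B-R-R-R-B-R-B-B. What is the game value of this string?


Edges (from ground): B-R-R-R-B-R-B-B
By Berlekamp's sign-expansion rule, a Blue-Red Hackenbush stalk has the value of the surreal number whose sign sequence is the edge sequence with B -> + and R -> -.
Sign sequence: +---+-++
Trace the sign expansion in the surreal number tree, starting from 0:
Edge 1: B (sign +) -> bounds (0, +inf), value = 1
Edge 2: R (sign -) -> bounds (0, 1), value = 1/2
Edge 3: R (sign -) -> bounds (0, 1/2), value = 1/4
Edge 4: R (sign -) -> bounds (0, 1/4), value = 1/8
Edge 5: B (sign +) -> bounds (1/8, 1/4), value = 3/16
Edge 6: R (sign -) -> bounds (1/8, 3/16), value = 5/32
Edge 7: B (sign +) -> bounds (5/32, 3/16), value = 11/64
Edge 8: B (sign +) -> bounds (11/64, 3/16), value = 23/128
Game value = 23/128

23/128


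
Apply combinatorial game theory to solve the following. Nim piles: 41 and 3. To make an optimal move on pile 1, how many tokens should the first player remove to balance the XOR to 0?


Piles: 41 and 3
Current XOR: 41 XOR 3 = 42 (non-zero, so this is an N-position).
To make the XOR zero, we need to find a move that balances the piles.
For pile 1 (size 41): target = 41 XOR 42 = 3
We reduce pile 1 from 41 to 3.
Tokens removed: 41 - 3 = 38
Verification: 3 XOR 3 = 0

38


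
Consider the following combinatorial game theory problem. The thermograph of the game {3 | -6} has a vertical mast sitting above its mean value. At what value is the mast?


Game = {3 | -6}, a switch {a | b} with numbers a > b.
Its thermograph has left wall a - t and right wall b + t, which meet at t = (a - b)/2, where both equal (a + b)/2. So the mast (mean value) is at (a + b)/2.
Mean = (3 + (-6))/2 = -3/2 = -3/2

-3/2
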